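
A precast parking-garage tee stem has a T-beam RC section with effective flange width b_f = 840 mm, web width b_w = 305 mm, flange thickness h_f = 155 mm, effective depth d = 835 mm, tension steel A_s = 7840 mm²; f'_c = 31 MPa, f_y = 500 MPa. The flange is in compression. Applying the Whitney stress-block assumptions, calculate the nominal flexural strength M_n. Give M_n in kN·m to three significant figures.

M_n ≈ 2920 kN·m

Tension: T = A_s f_y = 7840 × 500 = 3920000 N.
Try a within the flange: a = T/(0.85 f'_c b_f) = 3920000/(0.85 × 31 × 840) = 177.10 mm.
a = 177.10 > h_f = 155 mm: the block extends into the web. Split into flange-overhang and web parts.
C_f = 0.85 f'_c (b_f − b_w) h_f = 0.85 × 31 × (840 − 305) × 155 = 2185074 N.
Remaining web compression depth: a_w = (T − C_f)/(0.85 f'_c b_w) = (3920000 − 2185074)/(0.85 × 31 × 305) = 215.87 mm.
M_n = C_f(d − h_f/2) + (T − C_f)(d − a_w/2) = 2185074 × (835 − 77.5) + 1734926 × (835 − 107.935) = 1655.19 + 1261.40 = 2916.59 × 10⁶ N·mm.
M_n = 2916.59 kN·m.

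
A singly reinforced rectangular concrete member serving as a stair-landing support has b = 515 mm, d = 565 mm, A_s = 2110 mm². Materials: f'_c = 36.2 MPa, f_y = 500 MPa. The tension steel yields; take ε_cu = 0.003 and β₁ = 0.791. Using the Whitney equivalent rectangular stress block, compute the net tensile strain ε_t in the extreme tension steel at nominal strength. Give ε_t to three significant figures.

a = A_s f_y/(0.85 f'_c b) = 66.58 mm.
β₁ = 0.791, so c = a/β₁ = 66.58/0.791 = 84.17 mm.
From the linear strain diagram with ε_cu = 0.003: ε_t = 0.003 (d − c)/c = 0.003 × (565 − 84.17)/84.17 = 0.0171.
Since ε_t ≥ 0.005, the section is tension-controlled.

ε_t ≈ 0.0171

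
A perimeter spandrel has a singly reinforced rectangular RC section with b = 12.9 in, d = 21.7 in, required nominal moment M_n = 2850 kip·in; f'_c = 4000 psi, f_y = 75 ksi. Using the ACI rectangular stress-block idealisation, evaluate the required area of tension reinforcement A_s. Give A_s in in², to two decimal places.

From M_n = 0.85 f'_c a b (d − a/2):
a = d − √(d² − 2M_n/(0.85 f'_c b)) = 21.7 − √(21.7² − 2 × 2850/(0.85 × 4 × 12.9)) = 3.236 in.
A_s = 0.85 f'_c a b / f_y = 0.85 × 4 × 3.236 × 12.9 / 75 = 1.892 in².

A_s ≈ 1.89 in²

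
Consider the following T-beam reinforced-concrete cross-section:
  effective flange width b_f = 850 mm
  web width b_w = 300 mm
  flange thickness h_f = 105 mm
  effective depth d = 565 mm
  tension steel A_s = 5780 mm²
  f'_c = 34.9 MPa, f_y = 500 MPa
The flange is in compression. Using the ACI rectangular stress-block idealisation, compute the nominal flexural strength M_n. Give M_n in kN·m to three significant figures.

M_n ≈ 1470 kN·m

Tension: T = A_s f_y = 5780 × 500 = 2890000 N.
Try a within the flange: a = T/(0.85 f'_c b_f) = 2890000/(0.85 × 34.9 × 850) = 114.61 mm.
a = 114.61 > h_f = 105 mm: the block extends into the web. Split into flange-overhang and web parts.
C_f = 0.85 f'_c (b_f − b_w) h_f = 0.85 × 34.9 × (850 − 300) × 105 = 1713154 N.
Remaining web compression depth: a_w = (T − C_f)/(0.85 f'_c b_w) = (2890000 − 1713154)/(0.85 × 34.9 × 300) = 132.24 mm.
M_n = C_f(d − h_f/2) + (T − C_f)(d − a_w/2) = 1713154 × (565 − 52.5) + 1176846 × (565 − 66.12) = 877.99 + 587.10 = 1465.09 × 10⁶ N·mm.
M_n = 1465.09 kN·m.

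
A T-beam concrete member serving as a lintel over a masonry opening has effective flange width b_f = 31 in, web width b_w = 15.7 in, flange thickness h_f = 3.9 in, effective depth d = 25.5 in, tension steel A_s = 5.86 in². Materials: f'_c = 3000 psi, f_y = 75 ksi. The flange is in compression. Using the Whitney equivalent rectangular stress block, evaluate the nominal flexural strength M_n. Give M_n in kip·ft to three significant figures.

Tension: T = A_s f_y = 5.86 × 75 = 439.5 kips.
Try a within the flange: a = T/(0.85 f'_c b_f) = 439.5/(0.85 × 3 × 31) = 5.560 in.
a = 5.560 > h_f = 3.9 in: the block extends into the web. Split into flange-overhang and web parts.
C_f = 0.85 f'_c (b_f − b_w) h_f = 0.85 × 3 × (31 − 15.7) × 3.9 = 152.2 kips.
Remaining web compression depth: a_w = (T − C_f)/(0.85 f'_c b_w) = (439.5 − 152.2)/(0.85 × 3 × 15.7) = 7.176 in.
M_n = C_f(d − h_f/2) + (T − C_f)(d − a_w/2) = 152.2 × (25.5 − 1.95) + 287.3 × (25.5 − 3.588) = 3584.3 + 6295.3 = 9879.6 kip·in.
M_n = 9879.6/12 = 823.30 kip·ft.

M_n ≈ 823 kip·ft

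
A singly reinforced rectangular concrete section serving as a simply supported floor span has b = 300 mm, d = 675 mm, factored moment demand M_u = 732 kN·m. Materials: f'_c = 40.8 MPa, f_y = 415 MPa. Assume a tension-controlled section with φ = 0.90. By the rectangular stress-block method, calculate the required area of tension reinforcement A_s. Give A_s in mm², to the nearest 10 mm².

A_s ≈ 3210 mm²

M_n = M_u/φ = 732/0.90 = 813.333 kN·m.
With M_n = 0.85 f'_c a b (d − a/2), solve the quadratic for a:
a = d − √(d² − 2M_n/(0.85 f'_c b)) = 675 − √(675² − 2 × 813.333×10⁶/(0.85 × 40.8 × 300)) = 127.94 mm.
A_s = 0.85 f'_c a b / f_y = 0.85 × 40.8 × 127.94 × 300 / 415 = 3207.4 mm².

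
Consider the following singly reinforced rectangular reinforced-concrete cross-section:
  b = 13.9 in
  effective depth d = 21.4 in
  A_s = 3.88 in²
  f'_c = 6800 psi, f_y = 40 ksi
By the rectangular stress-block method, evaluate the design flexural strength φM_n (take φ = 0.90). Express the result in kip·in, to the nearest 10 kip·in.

T = A_s f_y = 3.88 × 40 = 155.2 kips.
a = T/(0.85 f'_c b) = 155.2/(0.85 × 6.8 × 13.9) = 1.932 in.
M_n = T(d − a/2) = 155.2 × (21.4 − 0.966) = 3171.4 kip·in.
φM_n = 0.90 × 3171.4 = 2854.3 kip·in.

φM_n ≈ 2850 kip·in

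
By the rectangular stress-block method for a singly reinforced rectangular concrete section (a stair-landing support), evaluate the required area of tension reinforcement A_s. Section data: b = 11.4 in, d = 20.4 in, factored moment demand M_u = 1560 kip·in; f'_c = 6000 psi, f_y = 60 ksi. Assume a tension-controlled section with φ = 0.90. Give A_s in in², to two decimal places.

A_s ≈ 1.47 in²

M_n = M_u/φ = 1560/0.90 = 1733.33 kip·in.
From M_n = 0.85 f'_c a b (d − a/2):
a = d − √(d² − 2M_n/(0.85 f'_c b)) = 20.4 − √(20.4² − 2 × 1733.33/(0.85 × 6 × 11.4)) = 1.518 in.
A_s = 0.85 f'_c a b / f_y = 0.85 × 6 × 1.518 × 11.4 / 60 = 1.471 in².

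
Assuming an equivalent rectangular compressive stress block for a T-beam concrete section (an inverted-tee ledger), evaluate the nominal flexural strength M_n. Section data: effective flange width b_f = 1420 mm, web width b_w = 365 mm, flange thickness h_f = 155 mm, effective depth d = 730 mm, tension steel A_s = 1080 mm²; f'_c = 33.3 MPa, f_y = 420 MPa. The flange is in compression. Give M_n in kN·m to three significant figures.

M_n ≈ 329 kN·m

Tension: T = A_s f_y = 1080 × 420 = 453600 N.
Try a within the flange: a = T/(0.85 f'_c b_f) = 453600/(0.85 × 33.3 × 1420) = 11.29 mm.
Since a = 11.29 ≤ h_f = 155 mm, the stress block lies entirely in the flange; analyse as a rectangular beam of width b_f.
M_n = T(d − a/2) = 453600 × (730 − 5.645) = 328.57 × 10⁶ N·mm.
M_n = 328.57 kN·m.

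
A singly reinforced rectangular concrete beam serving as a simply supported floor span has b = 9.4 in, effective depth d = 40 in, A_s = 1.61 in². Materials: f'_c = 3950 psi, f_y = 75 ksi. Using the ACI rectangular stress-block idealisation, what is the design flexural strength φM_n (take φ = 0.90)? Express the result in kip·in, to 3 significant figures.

φM_n ≈ 4140 kip·in

T = A_s f_y = 1.61 × 75 = 120.75 kips.
a = T/(0.85 f'_c b) = 120.75/(0.85 × 3.95 × 9.4) = 3.826 in.
M_n = T(d − a/2) = 120.75 × (40 − 1.913) = 4599.0 kip·in.
φM_n = 0.90 × 4599.0 = 4139.1 kip·in.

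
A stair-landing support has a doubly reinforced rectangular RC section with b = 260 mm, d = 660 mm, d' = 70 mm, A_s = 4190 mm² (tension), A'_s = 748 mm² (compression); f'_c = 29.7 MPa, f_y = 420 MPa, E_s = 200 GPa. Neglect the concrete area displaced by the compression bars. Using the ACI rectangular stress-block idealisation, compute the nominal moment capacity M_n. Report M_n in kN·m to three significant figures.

Assume both tension and compression steel yield.
Net tension couple steel: A_s − A'_s = 3442 mm².
a = (A_s − A'_s) f_y / (0.85 f'_c b) = 1445640/(0.85 × 29.7 × 260) = 220.25 mm.
c = a/β₁ = 220.25/0.838 = 262.83 mm; ε'_s = 0.003(c − d')/c = 0.0022 ≥ f_y/E_s = 0.0021, so compression steel does yield.
M_n = (A_s − A'_s) f_y (d − a/2) + A'_s f_y (d − d') = [1445640 × (660 − 110.125) + 314160 × (660 − 70)] × 10⁻⁶ = 794.92 + 185.35 = 980.27 kN·m.

M_n ≈ 980 kN·m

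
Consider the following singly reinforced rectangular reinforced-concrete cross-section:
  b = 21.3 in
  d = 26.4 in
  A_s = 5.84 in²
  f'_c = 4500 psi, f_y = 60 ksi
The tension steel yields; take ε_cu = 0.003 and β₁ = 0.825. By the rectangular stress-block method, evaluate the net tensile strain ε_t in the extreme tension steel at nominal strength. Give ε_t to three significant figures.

ε_t ≈ 0.0122

a = A_s f_y/(0.85 f'_c b) = 4.301 in.
β₁ = 0.825, so c = a/β₁ = 4.301/0.825 = 5.213 in.
From the linear strain diagram with ε_cu = 0.003: ε_t = 0.003 (d − c)/c = 0.003 × (26.4 − 5.213)/5.213 = 0.0122.
Since ε_t ≥ 0.005, the section is tension-controlled.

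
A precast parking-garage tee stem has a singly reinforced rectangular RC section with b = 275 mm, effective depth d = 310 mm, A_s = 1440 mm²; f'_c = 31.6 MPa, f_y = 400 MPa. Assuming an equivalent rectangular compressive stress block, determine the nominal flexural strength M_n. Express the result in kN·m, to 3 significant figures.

T = A_s f_y = 1440 × 400 = 576000 N = 576 kN.
From C = T: a = T/(0.85 f'_c b) = 576000/(0.85 × 31.6 × 275) = 77.98 mm.
M_n = T(d − a/2) = 576 kN × (310 − 38.99) mm = 156.10 kN·m.

M_n ≈ 156 kN·m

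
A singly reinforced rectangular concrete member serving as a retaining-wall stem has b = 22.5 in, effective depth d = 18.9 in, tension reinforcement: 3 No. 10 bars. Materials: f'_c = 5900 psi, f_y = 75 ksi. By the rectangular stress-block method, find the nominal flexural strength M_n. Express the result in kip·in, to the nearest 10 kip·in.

A_s = 3 × 1.27 = 3.81 in².
T = A_s f_y = 3.81 × 75 = 285.75 kips.
a = T/(0.85 f'_c b) = 285.75/(0.85 × 5.9 × 22.5) = 2.532 in.
M_n = T(d − a/2) = 285.75 × (18.9 − 1.266) = 5038.9 kip·in.

M_n ≈ 5040 kip·in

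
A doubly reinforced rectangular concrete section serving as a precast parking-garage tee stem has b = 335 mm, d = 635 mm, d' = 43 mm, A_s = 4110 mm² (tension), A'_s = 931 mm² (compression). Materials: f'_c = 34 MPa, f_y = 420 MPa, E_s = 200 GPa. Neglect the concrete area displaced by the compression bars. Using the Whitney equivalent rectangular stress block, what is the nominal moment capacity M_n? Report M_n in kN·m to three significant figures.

M_n ≈ 987 kN·m

Assume both tension and compression steel yield.
Net tension couple steel: A_s − A'_s = 3179 mm².
a = (A_s − A'_s) f_y / (0.85 f'_c b) = 1335180/(0.85 × 34 × 335) = 137.91 mm.
c = a/β₁ = 137.91/0.807 = 170.89 mm; ε'_s = 0.003(c − d')/c = 0.0022 ≥ f_y/E_s = 0.0021, so compression steel does yield.
M_n = (A_s − A'_s) f_y (d − a/2) + A'_s f_y (d − d') = [1335180 × (635 − 68.955) + 391020 × (635 − 43)] × 10⁻⁶ = 755.77 + 231.48 = 987.25 kN·m.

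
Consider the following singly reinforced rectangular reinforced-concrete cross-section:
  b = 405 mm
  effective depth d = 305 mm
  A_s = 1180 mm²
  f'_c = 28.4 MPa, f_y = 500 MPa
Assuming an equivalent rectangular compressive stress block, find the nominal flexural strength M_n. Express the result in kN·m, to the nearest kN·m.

T = A_s f_y = 1180 × 500 = 590000 N = 590 kN.
From C = T: a = T/(0.85 f'_c b) = 590000/(0.85 × 28.4 × 405) = 60.35 mm.
M_n = T(d − a/2) = 590 kN × (305 − 30.175) mm = 162.15 kN·m.

M_n ≈ 162 kN·m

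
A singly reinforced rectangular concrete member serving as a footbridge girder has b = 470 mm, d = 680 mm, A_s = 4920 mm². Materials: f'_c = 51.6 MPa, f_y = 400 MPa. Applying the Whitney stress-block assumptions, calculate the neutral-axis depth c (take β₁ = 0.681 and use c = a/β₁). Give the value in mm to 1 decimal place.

c ≈ 140.2 mm

T = A_s f_y = 4920 × 400 = 1968000 N = 1968 kN.
Setting C = 0.85 f'_c a b equal to T: a = 1968000/(0.85 × 51.6 × 470) = 95.468 mm.
With β₁ = 0.681, c = a/β₁ = 95.468/0.681 = 140.2 mm.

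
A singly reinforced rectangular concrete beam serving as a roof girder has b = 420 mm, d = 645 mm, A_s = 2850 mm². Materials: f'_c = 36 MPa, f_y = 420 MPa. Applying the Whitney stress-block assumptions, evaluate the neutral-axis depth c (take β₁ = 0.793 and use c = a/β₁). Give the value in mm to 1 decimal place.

c ≈ 117.4 mm

T = A_s f_y = 2850 × 420 = 1197000 N = 1197 kN.
Setting C = 0.85 f'_c a b equal to T: a = 1197000/(0.85 × 36 × 420) = 93.137 mm.
With β₁ = 0.793, c = a/β₁ = 93.137/0.793 = 117.4 mm.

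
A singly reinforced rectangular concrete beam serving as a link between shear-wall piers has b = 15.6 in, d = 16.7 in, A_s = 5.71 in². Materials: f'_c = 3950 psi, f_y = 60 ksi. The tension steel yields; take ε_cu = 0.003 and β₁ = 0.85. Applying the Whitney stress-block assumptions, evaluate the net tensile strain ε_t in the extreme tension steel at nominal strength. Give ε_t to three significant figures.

a = A_s f_y/(0.85 f'_c b) = 6.541 in.
β₁ = 0.85, so c = a/β₁ = 6.541/0.85 = 7.695 in.
From the linear strain diagram with ε_cu = 0.003: ε_t = 0.003 (d − c)/c = 0.003 × (16.7 − 7.695)/7.695 = 0.00351.
ε_t < 0.004 — the section is over-reinforced for flexure under ACI limits.

ε_t ≈ 0.00351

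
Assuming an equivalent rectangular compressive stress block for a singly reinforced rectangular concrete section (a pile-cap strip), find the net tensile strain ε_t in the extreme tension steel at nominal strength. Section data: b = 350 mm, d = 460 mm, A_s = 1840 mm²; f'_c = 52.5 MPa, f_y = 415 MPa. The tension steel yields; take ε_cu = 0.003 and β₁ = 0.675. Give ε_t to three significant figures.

ε_t ≈ 0.0161

a = A_s f_y/(0.85 f'_c b) = 48.89 mm.
β₁ = 0.675, so c = a/β₁ = 48.89/0.675 = 72.43 mm.
From the linear strain diagram with ε_cu = 0.003: ε_t = 0.003 (d − c)/c = 0.003 × (460 − 72.43)/72.43 = 0.0161.
Since ε_t ≥ 0.005, the section is tension-controlled.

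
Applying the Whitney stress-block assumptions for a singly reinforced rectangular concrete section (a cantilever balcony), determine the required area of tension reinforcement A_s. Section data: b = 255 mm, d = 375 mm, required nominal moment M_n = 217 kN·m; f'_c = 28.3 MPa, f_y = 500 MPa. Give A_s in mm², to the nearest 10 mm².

With M_n = 0.85 f'_c a b (d − a/2), solve the quadratic for a:
a = d − √(d² − 2M_n/(0.85 f'_c b)) = 375 − √(375² − 2 × 217×10⁶/(0.85 × 28.3 × 255)) = 110.67 mm.
A_s = 0.85 f'_c a b / f_y = 0.85 × 28.3 × 110.67 × 255 / 500 = 1357.7 mm².

A_s ≈ 1360 mm²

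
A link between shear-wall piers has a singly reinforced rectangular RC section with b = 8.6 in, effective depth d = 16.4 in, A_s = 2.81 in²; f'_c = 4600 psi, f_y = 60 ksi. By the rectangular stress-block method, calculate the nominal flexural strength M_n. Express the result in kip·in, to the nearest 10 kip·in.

T = A_s f_y = 2.81 × 60 = 168.6 kips.
a = T/(0.85 f'_c b) = 168.6/(0.85 × 4.6 × 8.6) = 5.014 in.
M_n = T(d − a/2) = 168.6 × (16.4 − 2.507) = 2342.4 kip·in.

M_n ≈ 2340 kip·in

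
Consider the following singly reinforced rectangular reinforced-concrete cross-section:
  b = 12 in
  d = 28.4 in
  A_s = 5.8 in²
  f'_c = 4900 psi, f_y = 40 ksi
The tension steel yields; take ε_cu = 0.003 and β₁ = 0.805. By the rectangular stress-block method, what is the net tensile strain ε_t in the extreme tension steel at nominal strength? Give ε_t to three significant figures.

ε_t ≈ 0.0118

a = A_s f_y/(0.85 f'_c b) = 4.642 in.
β₁ = 0.805, so c = a/β₁ = 4.642/0.805 = 5.766 in.
From the linear strain diagram with ε_cu = 0.003: ε_t = 0.003 (d − c)/c = 0.003 × (28.4 − 5.766)/5.766 = 0.0118.
Since ε_t ≥ 0.005, the section is tension-controlled.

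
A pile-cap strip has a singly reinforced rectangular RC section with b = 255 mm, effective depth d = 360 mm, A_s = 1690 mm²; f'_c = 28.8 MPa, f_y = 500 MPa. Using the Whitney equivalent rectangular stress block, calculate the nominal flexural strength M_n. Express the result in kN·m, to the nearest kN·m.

T = A_s f_y = 1690 × 500 = 845000 N = 845 kN.
From C = T: a = T/(0.85 f'_c b) = 845000/(0.85 × 28.8 × 255) = 135.36 mm.
M_n = T(d − a/2) = 845 kN × (360 − 67.68) mm = 247.01 kN·m.

M_n ≈ 247 kN·m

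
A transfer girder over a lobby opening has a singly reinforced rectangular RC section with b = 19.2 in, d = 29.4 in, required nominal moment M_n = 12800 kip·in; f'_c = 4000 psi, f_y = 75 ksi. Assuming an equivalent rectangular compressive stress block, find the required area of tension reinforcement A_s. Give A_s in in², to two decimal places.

From M_n = 0.85 f'_c a b (d − a/2):
a = d − √(d² − 2M_n/(0.85 f'_c b)) = 29.4 − √(29.4² − 2 × 12800/(0.85 × 4 × 19.2)) = 7.670 in.
A_s = 0.85 f'_c a b / f_y = 0.85 × 4 × 7.670 × 19.2 / 75 = 6.676 in².

A_s ≈ 6.68 in²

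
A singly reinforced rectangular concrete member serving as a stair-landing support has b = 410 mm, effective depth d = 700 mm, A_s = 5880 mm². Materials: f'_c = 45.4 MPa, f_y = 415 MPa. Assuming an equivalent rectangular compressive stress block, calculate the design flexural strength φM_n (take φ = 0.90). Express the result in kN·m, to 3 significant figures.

φM_n ≈ 1370 kN·m

T = A_s f_y = 5880 × 415 = 2440200 N = 2440.2 kN.
From C = T: a = T/(0.85 f'_c b) = 2440200/(0.85 × 45.4 × 410) = 154.23 mm.
M_n = T(d − a/2) = 2440.2 kN × (700 − 77.115) mm = 1519.96 kN·m.
φM_n = 0.90 × 1519.96 = 1367.96 kN·m.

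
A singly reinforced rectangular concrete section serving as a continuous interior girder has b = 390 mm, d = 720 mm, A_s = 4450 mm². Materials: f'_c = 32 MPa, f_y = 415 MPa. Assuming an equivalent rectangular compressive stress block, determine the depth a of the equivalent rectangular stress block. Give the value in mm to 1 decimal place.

T = A_s f_y = 4450 × 415 = 1846750 N = 1846.75 kN.
Setting C = 0.85 f'_c a b equal to T: a = 1846750/(0.85 × 32 × 390) = 174.1 mm.

a ≈ 174.1 mm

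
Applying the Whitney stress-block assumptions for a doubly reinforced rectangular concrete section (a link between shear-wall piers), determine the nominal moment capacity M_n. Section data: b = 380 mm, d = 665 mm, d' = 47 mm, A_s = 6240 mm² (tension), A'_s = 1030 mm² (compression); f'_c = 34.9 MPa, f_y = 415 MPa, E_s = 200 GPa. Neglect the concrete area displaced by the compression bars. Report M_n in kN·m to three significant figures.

M_n ≈ 1490 kN·m

Assume both tension and compression steel yield.
Net tension couple steel: A_s − A'_s = 5210 mm².
a = (A_s − A'_s) f_y / (0.85 f'_c b) = 2162150/(0.85 × 34.9 × 380) = 191.80 mm.
c = a/β₁ = 191.80/0.801 = 239.45 mm; ε'_s = 0.003(c − d')/c = 0.0024 ≥ f_y/E_s = 0.0021, so compression steel does yield.
M_n = (A_s − A'_s) f_y (d − a/2) + A'_s f_y (d − d') = [2162150 × (665 − 95.9) + 427450 × (665 − 47)] × 10⁻⁶ = 1230.48 + 264.16 = 1494.64 kN·m.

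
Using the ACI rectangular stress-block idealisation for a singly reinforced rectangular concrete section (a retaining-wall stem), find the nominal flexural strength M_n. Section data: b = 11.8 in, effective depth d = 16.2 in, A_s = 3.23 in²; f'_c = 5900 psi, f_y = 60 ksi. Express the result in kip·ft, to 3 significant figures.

M_n ≈ 235 kip·ft

T = A_s f_y = 3.23 × 60 = 193.8 kips.
a = T/(0.85 f'_c b) = 193.8/(0.85 × 5.9 × 11.8) = 3.275 in.
M_n = T(d − a/2) = 193.8 × (16.2 − 1.6375) = 2822.2 kip·in = 2822.2/12 = 235.18 kip·ft.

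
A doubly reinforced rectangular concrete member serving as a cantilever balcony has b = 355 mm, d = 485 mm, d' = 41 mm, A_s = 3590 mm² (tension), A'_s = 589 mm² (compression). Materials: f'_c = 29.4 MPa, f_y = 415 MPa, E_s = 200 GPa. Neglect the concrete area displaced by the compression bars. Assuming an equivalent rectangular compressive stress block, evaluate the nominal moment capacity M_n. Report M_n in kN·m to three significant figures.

M_n ≈ 625 kN·m

Assume both tension and compression steel yield.
Net tension couple steel: A_s − A'_s = 3001 mm².
a = (A_s − A'_s) f_y / (0.85 f'_c b) = 1245415/(0.85 × 29.4 × 355) = 140.38 mm.
c = a/β₁ = 140.38/0.84 = 167.12 mm; ε'_s = 0.003(c − d')/c = 0.0023 ≥ f_y/E_s = 0.0021, so compression steel does yield.
M_n = (A_s − A'_s) f_y (d − a/2) + A'_s f_y (d − d') = [1245415 × (485 − 70.19) + 244435 × (485 − 41)] × 10⁻⁶ = 516.61 + 108.53 = 625.14 kN·m.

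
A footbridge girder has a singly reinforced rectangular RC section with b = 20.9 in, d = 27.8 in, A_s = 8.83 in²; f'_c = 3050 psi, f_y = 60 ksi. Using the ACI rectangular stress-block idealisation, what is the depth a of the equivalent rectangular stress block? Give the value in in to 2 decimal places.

T = A_s f_y = 8.83 × 60 = 529.8 kips.
a = T/(0.85 f'_c b) = 529.8/(0.85 × 3.05 × 20.9) = 9.78 in.

a ≈ 9.78 in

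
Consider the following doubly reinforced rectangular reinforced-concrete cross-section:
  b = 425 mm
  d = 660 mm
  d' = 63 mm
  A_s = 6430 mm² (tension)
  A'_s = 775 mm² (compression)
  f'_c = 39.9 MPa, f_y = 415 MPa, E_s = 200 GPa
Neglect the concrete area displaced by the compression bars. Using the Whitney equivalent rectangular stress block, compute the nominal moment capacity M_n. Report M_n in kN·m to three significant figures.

Assume both tension and compression steel yield.
Net tension couple steel: A_s − A'_s = 5655 mm².
a = (A_s − A'_s) f_y / (0.85 f'_c b) = 2346825/(0.85 × 39.9 × 425) = 162.82 mm.
c = a/β₁ = 162.82/0.765 = 212.84 mm; ε'_s = 0.003(c − d')/c = 0.0021 ≥ f_y/E_s = 0.0021, so compression steel does yield.
M_n = (A_s − A'_s) f_y (d − a/2) + A'_s f_y (d − d') = [2346825 × (660 − 81.41) + 321625 × (660 − 63)] × 10⁻⁶ = 1357.85 + 192.01 = 1549.86 kN·m.

M_n ≈ 1550 kN·m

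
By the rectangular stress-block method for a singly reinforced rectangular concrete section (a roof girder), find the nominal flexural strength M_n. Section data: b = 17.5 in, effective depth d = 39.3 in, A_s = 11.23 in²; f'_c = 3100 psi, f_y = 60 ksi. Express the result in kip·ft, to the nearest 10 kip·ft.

M_n ≈ 1800 kip·ft

T = A_s f_y = 11.23 × 60 = 673.8 kips.
a = T/(0.85 f'_c b) = 673.8/(0.85 × 3.1 × 17.5) = 14.612 in.
M_n = T(d − a/2) = 673.8 × (39.3 − 7.306) = 21557.6 kip·in = 21557.6/12 = 1796.47 kip·ft.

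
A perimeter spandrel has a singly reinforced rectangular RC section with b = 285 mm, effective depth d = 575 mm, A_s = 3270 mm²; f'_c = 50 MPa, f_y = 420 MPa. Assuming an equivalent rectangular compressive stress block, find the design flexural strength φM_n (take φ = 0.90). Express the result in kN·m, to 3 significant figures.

φM_n ≈ 641 kN·m

T = A_s f_y = 3270 × 420 = 1373400 N = 1373.4 kN.
From C = T: a = T/(0.85 f'_c b) = 1373400/(0.85 × 50 × 285) = 113.39 mm.
M_n = T(d − a/2) = 1373.4 kN × (575 − 56.695) mm = 711.84 kN·m.
φM_n = 0.90 × 711.84 = 640.66 kN·m.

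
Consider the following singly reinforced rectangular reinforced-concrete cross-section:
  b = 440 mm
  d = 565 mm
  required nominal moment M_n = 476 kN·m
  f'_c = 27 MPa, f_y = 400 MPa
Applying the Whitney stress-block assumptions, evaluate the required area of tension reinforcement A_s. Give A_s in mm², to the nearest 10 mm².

With M_n = 0.85 f'_c a b (d − a/2), solve the quadratic for a:
a = d − √(d² − 2M_n/(0.85 f'_c b)) = 565 − √(565² − 2 × 476×10⁶/(0.85 × 27 × 440)) = 90.71 mm.
A_s = 0.85 f'_c a b / f_y = 0.85 × 27 × 90.71 × 440 / 400 = 2290.0 mm².

A_s ≈ 2290 mm²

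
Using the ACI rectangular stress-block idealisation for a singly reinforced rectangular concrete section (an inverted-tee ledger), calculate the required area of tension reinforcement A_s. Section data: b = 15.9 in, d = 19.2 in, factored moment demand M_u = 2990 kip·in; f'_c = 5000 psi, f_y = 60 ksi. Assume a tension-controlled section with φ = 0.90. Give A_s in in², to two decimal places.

M_n = M_u/φ = 2990/0.90 = 3322.22 kip·in.
From M_n = 0.85 f'_c a b (d − a/2):
a = d − √(d² − 2M_n/(0.85 f'_c b)) = 19.2 − √(19.2² − 2 × 3322.22/(0.85 × 5 × 15.9)) = 2.759 in.
A_s = 0.85 f'_c a b / f_y = 0.85 × 5 × 2.759 × 15.9 / 60 = 3.107 in².

A_s ≈ 3.11 in²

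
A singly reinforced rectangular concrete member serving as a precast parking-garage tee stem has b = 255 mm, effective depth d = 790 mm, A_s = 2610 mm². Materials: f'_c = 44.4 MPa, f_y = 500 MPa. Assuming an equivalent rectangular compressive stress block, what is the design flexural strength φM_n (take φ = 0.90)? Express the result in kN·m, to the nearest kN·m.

φM_n ≈ 848 kN·m

T = A_s f_y = 2610 × 500 = 1305000 N = 1305 kN.
From C = T: a = T/(0.85 f'_c b) = 1305000/(0.85 × 44.4 × 255) = 135.60 mm.
M_n = T(d − a/2) = 1305 kN × (790 − 67.8) mm = 942.47 kN·m.
φM_n = 0.90 × 942.47 = 848.22 kN·m.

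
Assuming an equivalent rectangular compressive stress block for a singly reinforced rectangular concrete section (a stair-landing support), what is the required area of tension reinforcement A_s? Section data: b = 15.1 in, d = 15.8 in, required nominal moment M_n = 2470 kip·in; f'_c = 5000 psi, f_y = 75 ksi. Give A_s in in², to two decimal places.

A_s ≈ 2.28 in²

From M_n = 0.85 f'_c a b (d − a/2):
a = d − √(d² − 2M_n/(0.85 f'_c b)) = 15.8 − √(15.8² − 2 × 2470/(0.85 × 5 × 15.1)) = 2.660 in.
A_s = 0.85 f'_c a b / f_y = 0.85 × 5 × 2.660 × 15.1 / 75 = 2.276 in².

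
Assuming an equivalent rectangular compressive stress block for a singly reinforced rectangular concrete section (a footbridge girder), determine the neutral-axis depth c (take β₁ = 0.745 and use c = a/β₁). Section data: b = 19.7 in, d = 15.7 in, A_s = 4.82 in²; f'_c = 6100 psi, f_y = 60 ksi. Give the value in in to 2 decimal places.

c ≈ 3.80 in

T = A_s f_y = 4.82 × 60 = 289.2 kips.
a = T/(0.85 f'_c b) = 289.2/(0.85 × 6.1 × 19.7) = 2.8313 in.
With β₁ = 0.745, c = a/β₁ = 2.8313/0.745 = 3.80 in.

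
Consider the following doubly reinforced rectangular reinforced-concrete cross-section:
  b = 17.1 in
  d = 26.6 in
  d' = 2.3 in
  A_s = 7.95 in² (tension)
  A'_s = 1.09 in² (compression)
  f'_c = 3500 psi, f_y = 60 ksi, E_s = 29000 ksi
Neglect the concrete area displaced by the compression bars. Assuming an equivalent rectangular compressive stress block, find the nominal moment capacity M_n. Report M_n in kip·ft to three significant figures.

Assume both steels yield.
a = (A_s − A'_s) f_y/(0.85 f'_c b) = (7.95 − 1.09) × 60/(0.85 × 3.5 × 17.1) = 8.091 in.
c = a/β₁ = 8.091/0.85 = 9.519 in; ε'_s = 0.003(c − d')/c = 0.0023 ≥ ε_y = 0.0021, so the compression steel yields.
M_n = (A_s − A'_s) f_y (d − a/2) + A'_s f_y (d − d') = 411.6 × (26.6 − 4.0455) + 65.4 × (26.6 − 2.3) = 9283.4 + 1589.2 = 10872.6 kip·in = 10872.6/12 = 906.05 kip·ft.

M_n ≈ 906 kip·ft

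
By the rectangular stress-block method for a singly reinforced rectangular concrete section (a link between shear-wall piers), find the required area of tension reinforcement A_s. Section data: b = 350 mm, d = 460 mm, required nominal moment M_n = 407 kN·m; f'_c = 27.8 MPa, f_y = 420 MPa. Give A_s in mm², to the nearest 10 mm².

A_s ≈ 2430 mm²

With M_n = 0.85 f'_c a b (d − a/2), solve the quadratic for a:
a = d − √(d² − 2M_n/(0.85 f'_c b)) = 460 − √(460² − 2 × 407×10⁶/(0.85 × 27.8 × 350)) = 123.58 mm.
A_s = 0.85 f'_c a b / f_y = 0.85 × 27.8 × 123.58 × 350 / 420 = 2433.5 mm².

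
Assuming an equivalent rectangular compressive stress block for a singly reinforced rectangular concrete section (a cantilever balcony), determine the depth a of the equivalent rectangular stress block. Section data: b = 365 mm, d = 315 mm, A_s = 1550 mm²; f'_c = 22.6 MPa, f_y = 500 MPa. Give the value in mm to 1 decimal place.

a ≈ 110.5 mm

T = A_s f_y = 1550 × 500 = 775000 N = 775 kN.
Setting C = 0.85 f'_c a b equal to T: a = 775000/(0.85 × 22.6 × 365) = 110.5 mm.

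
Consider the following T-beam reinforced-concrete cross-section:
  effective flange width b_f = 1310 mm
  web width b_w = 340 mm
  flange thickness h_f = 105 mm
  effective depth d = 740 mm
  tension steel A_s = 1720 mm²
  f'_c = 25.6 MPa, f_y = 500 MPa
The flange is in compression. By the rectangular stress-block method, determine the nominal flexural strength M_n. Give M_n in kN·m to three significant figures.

Tension: T = A_s f_y = 1720 × 500 = 860000 N.
Try a within the flange: a = T/(0.85 f'_c b_f) = 860000/(0.85 × 25.6 × 1310) = 30.17 mm.
Since a = 30.17 ≤ h_f = 105 mm, the stress block lies entirely in the flange; analyse as a rectangular beam of width b_f.
M_n = T(d − a/2) = 860000 × (740 − 15.085) = 623.43 × 10⁶ N·mm.
M_n = 623.43 kN·m.

M_n ≈ 623 kN·m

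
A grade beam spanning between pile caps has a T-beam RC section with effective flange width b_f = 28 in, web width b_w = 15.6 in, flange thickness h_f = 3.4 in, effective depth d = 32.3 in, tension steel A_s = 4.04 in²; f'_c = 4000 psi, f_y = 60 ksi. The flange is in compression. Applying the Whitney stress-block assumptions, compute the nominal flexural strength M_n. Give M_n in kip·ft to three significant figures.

M_n ≈ 627 kip·ft

Tension: T = A_s f_y = 4.04 × 60 = 242.4 kips.
Try a within the flange: a = T/(0.85 f'_c b_f) = 242.4/(0.85 × 4 × 28) = 2.546 in.
Since a = 2.546 ≤ h_f = 3.4 in, the stress block lies entirely in the flange; analyse as a rectangular beam of width b_f.
M_n = T(d − a/2) = 242.4 × (32.3 − 1.273) = 7520.9 kip·in.
M_n = 7520.9/12 = 626.74 kip·ft.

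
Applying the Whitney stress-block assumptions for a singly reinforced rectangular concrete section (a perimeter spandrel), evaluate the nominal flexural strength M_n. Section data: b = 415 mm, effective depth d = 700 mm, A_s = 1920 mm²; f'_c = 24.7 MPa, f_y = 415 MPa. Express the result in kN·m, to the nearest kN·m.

M_n ≈ 521 kN·m

T = A_s f_y = 1920 × 415 = 796800 N = 796.8 kN.
From C = T: a = T/(0.85 f'_c b) = 796800/(0.85 × 24.7 × 415) = 91.45 mm.
M_n = T(d − a/2) = 796.8 kN × (700 − 45.725) mm = 521.33 kN·m.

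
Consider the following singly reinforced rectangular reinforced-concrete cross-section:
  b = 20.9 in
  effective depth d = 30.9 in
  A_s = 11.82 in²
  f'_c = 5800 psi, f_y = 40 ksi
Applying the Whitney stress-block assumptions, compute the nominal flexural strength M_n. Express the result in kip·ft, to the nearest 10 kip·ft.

M_n ≈ 1130 kip·ft

T = A_s f_y = 11.82 × 40 = 472.8 kips.
a = T/(0.85 f'_c b) = 472.8/(0.85 × 5.8 × 20.9) = 4.589 in.
M_n = T(d − a/2) = 472.8 × (30.9 − 2.2945) = 13524.7 kip·in = 13524.7/12 = 1127.06 kip·ft.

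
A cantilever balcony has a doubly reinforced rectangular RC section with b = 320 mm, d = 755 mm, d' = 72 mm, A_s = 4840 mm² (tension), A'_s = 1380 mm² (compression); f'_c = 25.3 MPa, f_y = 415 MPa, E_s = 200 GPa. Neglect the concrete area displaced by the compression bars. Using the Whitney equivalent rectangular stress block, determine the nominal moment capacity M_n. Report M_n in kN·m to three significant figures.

M_n ≈ 1330 kN·m

Assume both tension and compression steel yield.
Net tension couple steel: A_s − A'_s = 3460 mm².
a = (A_s − A'_s) f_y / (0.85 f'_c b) = 1435900/(0.85 × 25.3 × 320) = 208.66 mm.
c = a/β₁ = 208.66/0.85 = 245.48 mm; ε'_s = 0.003(c − d')/c = 0.0021 ≥ f_y/E_s = 0.0021, so compression steel does yield.
M_n = (A_s − A'_s) f_y (d − a/2) + A'_s f_y (d − d') = [1435900 × (755 − 104.33) + 572700 × (755 − 72)] × 10⁻⁶ = 934.30 + 391.15 = 1325.45 kN·m.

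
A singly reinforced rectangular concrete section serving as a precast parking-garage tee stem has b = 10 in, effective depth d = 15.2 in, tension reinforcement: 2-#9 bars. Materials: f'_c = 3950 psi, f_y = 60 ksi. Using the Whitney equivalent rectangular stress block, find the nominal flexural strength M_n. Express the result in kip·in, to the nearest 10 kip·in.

A_s = 2 × 1 = 2 in².
T = A_s f_y = 2 × 60 = 120 kips.
a = T/(0.85 f'_c b) = 120/(0.85 × 3.95 × 10) = 3.574 in.
M_n = T(d − a/2) = 120 × (15.2 − 1.787) = 1609.6 kip·in.

M_n ≈ 1610 kip·in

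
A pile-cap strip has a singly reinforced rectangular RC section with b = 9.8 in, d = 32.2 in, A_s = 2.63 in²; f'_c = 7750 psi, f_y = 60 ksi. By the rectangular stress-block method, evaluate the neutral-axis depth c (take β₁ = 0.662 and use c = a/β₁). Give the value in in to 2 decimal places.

T = A_s f_y = 2.63 × 60 = 157.8 kips.
a = T/(0.85 f'_c b) = 157.8/(0.85 × 7.75 × 9.8) = 2.4443 in.
With β₁ = 0.662, c = a/β₁ = 2.4443/0.662 = 3.69 in.

c ≈ 3.69 in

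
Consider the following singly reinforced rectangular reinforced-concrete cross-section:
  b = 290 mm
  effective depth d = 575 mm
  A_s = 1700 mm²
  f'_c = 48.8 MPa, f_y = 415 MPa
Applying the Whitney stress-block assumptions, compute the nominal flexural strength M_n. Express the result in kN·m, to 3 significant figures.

T = A_s f_y = 1700 × 415 = 705500 N = 705.5 kN.
From C = T: a = T/(0.85 f'_c b) = 705500/(0.85 × 48.8 × 290) = 58.65 mm.
M_n = T(d − a/2) = 705.5 kN × (575 − 29.325) mm = 384.97 kN·m.

M_n ≈ 385 kN·m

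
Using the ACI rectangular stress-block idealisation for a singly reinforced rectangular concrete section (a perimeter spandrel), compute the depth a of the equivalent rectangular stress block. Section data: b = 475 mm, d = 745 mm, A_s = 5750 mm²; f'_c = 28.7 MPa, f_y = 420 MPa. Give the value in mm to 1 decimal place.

T = A_s f_y = 5750 × 420 = 2415000 N = 2415 kN.
Setting C = 0.85 f'_c a b equal to T: a = 2415000/(0.85 × 28.7 × 475) = 208.4 mm.

a ≈ 208.4 mm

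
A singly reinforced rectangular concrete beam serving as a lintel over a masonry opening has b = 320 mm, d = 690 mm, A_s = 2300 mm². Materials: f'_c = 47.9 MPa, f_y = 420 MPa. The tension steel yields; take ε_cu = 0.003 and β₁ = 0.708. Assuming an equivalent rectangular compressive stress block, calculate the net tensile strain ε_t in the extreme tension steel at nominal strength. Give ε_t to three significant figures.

a = A_s f_y/(0.85 f'_c b) = 74.14 mm.
β₁ = 0.708, so c = a/β₁ = 74.14/0.708 = 104.72 mm.
From the linear strain diagram with ε_cu = 0.003: ε_t = 0.003 (d − c)/c = 0.003 × (690 − 104.72)/104.72 = 0.0168.
Since ε_t ≥ 0.005, the section is tension-controlled.

ε_t ≈ 0.0168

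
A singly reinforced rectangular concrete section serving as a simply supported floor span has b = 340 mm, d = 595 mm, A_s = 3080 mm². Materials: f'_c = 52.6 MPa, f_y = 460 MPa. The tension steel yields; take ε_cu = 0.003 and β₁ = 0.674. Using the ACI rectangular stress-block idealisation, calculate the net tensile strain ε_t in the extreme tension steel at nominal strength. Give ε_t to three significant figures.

a = A_s f_y/(0.85 f'_c b) = 93.20 mm.
β₁ = 0.674, so c = a/β₁ = 93.20/0.674 = 138.28 mm.
From the linear strain diagram with ε_cu = 0.003: ε_t = 0.003 (d − c)/c = 0.003 × (595 − 138.28)/138.28 = 0.00991.
Since ε_t ≥ 0.005, the section is tension-controlled.

ε_t ≈ 0.00991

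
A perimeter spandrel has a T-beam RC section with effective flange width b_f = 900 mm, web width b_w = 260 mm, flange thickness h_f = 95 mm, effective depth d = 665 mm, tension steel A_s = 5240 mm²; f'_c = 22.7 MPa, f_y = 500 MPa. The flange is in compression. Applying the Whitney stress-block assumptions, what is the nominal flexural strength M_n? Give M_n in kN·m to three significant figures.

M_n ≈ 1480 kN·m

Tension: T = A_s f_y = 5240 × 500 = 2620000 N.
Try a within the flange: a = T/(0.85 f'_c b_f) = 2620000/(0.85 × 22.7 × 900) = 150.87 mm.
a = 150.87 > h_f = 95 mm: the block extends into the web. Split into flange-overhang and web parts.
C_f = 0.85 f'_c (b_f − b_w) h_f = 0.85 × 22.7 × (900 − 260) × 95 = 1173136 N.
Remaining web compression depth: a_w = (T − C_f)/(0.85 f'_c b_w) = (2620000 − 1173136)/(0.85 × 22.7 × 260) = 288.41 mm.
M_n = C_f(d − h_f/2) + (T − C_f)(d − a_w/2) = 1173136 × (665 − 47.5) + 1446864 × (665 − 144.205) = 724.41 + 753.52 = 1477.93 × 10⁶ N·mm.
M_n = 1477.93 kN·m.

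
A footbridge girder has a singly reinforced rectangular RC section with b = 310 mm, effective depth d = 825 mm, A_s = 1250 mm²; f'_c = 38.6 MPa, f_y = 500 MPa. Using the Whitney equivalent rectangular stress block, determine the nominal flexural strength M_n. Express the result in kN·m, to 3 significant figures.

T = A_s f_y = 1250 × 500 = 625000 N = 625 kN.
From C = T: a = T/(0.85 f'_c b) = 625000/(0.85 × 38.6 × 310) = 61.45 mm.
M_n = T(d − a/2) = 625 kN × (825 − 30.725) mm = 496.42 kN·m.

M_n ≈ 496 kN·m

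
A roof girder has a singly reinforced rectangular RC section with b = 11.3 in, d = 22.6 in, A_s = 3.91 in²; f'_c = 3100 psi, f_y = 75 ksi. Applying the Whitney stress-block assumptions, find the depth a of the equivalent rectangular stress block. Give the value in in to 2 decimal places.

a ≈ 9.85 in

T = A_s f_y = 3.91 × 75 = 293.25 kips.
a = T/(0.85 f'_c b) = 293.25/(0.85 × 3.1 × 11.3) = 9.85 in.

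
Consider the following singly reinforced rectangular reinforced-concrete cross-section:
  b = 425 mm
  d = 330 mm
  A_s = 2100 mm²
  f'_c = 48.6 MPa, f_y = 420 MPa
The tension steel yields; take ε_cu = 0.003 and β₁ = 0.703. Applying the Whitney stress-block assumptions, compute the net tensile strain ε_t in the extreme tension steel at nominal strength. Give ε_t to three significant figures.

a = A_s f_y/(0.85 f'_c b) = 50.24 mm.
β₁ = 0.703, so c = a/β₁ = 50.24/0.703 = 71.47 mm.
From the linear strain diagram with ε_cu = 0.003: ε_t = 0.003 (d − c)/c = 0.003 × (330 − 71.47)/71.47 = 0.0109.
Since ε_t ≥ 0.005, the section is tension-controlled.

ε_t ≈ 0.0109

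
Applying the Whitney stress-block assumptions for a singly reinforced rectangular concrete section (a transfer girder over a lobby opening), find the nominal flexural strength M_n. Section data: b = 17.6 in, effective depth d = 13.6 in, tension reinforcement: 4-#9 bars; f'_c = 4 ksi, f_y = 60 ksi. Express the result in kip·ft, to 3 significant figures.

M_n ≈ 232 kip·ft

A_s = 4 × 1 = 4 in².
T = A_s f_y = 4 × 60 = 240 kips.
a = T/(0.85 f'_c b) = 240/(0.85 × 4 × 17.6) = 4.011 in.
M_n = T(d − a/2) = 240 × (13.6 − 2.0055) = 2782.7 kip·in = 2782.7/12 = 231.89 kip·ft.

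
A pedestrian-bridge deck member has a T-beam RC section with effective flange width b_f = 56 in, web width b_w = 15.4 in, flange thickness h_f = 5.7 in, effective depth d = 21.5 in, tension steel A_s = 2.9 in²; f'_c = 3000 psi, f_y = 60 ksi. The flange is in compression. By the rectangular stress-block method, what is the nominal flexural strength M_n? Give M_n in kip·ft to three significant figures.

Tension: T = A_s f_y = 2.9 × 60 = 174 kips.
Try a within the flange: a = T/(0.85 f'_c b_f) = 174/(0.85 × 3 × 56) = 1.218 in.
Since a = 1.218 ≤ h_f = 5.7 in, the stress block lies entirely in the flange; analyse as a rectangular beam of width b_f.
M_n = T(d − a/2) = 174 × (21.5 − 0.609) = 3635.0 kip·in.
M_n = 3635.0/12 = 302.92 kip·ft.

M_n ≈ 303 kip·ft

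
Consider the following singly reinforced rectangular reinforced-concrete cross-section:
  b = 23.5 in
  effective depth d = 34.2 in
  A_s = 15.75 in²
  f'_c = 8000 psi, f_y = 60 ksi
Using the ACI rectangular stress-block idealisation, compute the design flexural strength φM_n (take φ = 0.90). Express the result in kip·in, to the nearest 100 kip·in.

T = A_s f_y = 15.75 × 60 = 945 kips.
a = T/(0.85 f'_c b) = 945/(0.85 × 8 × 23.5) = 5.914 in.
M_n = T(d − a/2) = 945 × (34.2 − 2.957) = 29524.6 kip·in.
φM_n = 0.90 × 29524.6 = 26572.1 kip·in.

φM_n ≈ 26600 kip·in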